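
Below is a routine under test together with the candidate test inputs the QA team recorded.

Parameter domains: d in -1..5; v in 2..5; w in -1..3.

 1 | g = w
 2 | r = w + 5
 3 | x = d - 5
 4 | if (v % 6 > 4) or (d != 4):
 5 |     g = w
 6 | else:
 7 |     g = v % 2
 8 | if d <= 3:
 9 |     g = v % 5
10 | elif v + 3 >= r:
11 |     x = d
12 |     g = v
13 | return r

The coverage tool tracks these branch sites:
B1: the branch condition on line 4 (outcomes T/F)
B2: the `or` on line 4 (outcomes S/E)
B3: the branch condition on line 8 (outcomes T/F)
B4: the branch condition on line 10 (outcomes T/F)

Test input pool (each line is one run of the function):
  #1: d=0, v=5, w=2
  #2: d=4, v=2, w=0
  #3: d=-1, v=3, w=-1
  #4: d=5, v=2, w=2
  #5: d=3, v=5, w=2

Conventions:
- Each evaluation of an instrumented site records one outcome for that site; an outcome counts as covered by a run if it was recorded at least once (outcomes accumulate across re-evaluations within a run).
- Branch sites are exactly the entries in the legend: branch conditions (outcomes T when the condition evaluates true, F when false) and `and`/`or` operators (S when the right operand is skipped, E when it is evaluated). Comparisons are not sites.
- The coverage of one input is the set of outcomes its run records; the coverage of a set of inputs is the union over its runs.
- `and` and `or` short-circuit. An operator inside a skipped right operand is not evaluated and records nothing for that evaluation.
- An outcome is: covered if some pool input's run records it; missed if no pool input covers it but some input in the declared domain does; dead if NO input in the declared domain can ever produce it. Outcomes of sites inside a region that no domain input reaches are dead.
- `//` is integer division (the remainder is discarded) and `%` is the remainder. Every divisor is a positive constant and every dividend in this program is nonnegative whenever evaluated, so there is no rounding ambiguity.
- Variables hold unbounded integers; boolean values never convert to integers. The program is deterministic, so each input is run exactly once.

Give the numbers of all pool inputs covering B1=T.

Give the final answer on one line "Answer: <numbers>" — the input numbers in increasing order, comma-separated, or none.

input #1 (d=0, v=5, w=2): produces B1=T
input #2 (d=4, v=2, w=0): does not produce B1=T
input #3 (d=-1, v=3, w=-1): produces B1=T
input #4 (d=5, v=2, w=2): produces B1=T
input #5 (d=3, v=5, w=2): produces B1=T

Answer: 1, 3, 4, 5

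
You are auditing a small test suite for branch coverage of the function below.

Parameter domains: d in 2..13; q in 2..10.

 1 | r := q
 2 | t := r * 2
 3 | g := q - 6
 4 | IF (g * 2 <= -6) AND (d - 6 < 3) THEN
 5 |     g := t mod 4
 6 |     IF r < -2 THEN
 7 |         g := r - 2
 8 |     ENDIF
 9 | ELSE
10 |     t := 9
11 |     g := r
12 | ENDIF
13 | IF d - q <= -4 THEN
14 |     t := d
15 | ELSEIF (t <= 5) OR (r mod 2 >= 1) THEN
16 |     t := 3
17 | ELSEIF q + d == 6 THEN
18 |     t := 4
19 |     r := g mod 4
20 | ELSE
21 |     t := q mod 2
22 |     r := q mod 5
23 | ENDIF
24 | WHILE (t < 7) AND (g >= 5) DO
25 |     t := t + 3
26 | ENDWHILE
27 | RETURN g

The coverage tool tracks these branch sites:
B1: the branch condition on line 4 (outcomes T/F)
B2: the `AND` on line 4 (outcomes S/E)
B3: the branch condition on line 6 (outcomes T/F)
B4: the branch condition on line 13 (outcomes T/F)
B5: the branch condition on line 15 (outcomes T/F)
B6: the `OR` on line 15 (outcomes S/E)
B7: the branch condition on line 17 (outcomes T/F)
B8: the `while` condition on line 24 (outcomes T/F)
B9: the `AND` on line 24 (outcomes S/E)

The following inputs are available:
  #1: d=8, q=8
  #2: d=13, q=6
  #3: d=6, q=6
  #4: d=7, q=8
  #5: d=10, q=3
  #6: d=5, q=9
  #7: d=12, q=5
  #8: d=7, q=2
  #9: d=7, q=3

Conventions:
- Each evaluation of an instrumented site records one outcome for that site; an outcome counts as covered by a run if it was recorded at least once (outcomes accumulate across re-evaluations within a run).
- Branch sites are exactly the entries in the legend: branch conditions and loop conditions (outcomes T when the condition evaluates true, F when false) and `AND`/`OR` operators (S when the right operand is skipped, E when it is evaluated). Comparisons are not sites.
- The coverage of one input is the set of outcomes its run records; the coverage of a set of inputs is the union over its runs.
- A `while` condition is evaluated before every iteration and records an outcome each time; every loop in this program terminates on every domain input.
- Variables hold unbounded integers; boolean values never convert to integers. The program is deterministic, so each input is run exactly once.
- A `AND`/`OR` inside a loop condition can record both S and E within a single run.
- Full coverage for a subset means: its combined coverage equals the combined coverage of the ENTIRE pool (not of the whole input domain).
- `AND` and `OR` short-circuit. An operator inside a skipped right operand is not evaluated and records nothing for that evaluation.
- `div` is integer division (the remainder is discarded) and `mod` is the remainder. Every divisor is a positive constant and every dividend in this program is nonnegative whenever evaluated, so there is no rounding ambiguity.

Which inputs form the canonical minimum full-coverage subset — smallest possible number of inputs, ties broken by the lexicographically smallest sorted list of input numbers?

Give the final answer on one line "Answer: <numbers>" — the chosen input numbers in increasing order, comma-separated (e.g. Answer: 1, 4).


#1 (d=8, q=8) -> B2->S, B1->F, B4->F, B6->E, B5->F, B7->F, B9->E, B8->T, B9->E, B8->T, B9->E, B8->T, B9->S, B8->F; covered: B1=F, B2=S, B4=F, B5=F, B6=E, B7=F, B8=T, B8=F, B9=S, B9=E
#2 (d=13, q=6) -> B2->S, B1->F, B4->F, B6->E, B5->F, B7->F, B9->E, B8->T, B9->E, B8->T, B9->E, B8->T, B9->S, B8->F; covered: B1=F, B2=S, B4=F, B5=F, B6=E, B7=F, B8=T, B8=F, B9=S, B9=E
#3 (d=6, q=6) -> B2->S, B1->F, B4->F, B6->E, B5->F, B7->F, B9->E, B8->T, B9->E, B8->T, B9->E, B8->T, B9->S, B8->F; covered: B1=F, B2=S, B4=F, B5=F, B6=E, B7=F, B8=T, B8=F, B9=S, B9=E
#4 (d=7, q=8) -> B2->S, B1->F, B4->F, B6->E, B5->F, B7->F, B9->E, B8->T, B9->E, B8->T, B9->E, B8->T, B9->S, B8->F; covered: B1=F, B2=S, B4=F, B5=F, B6=E, B7=F, B8=T, B8=F, B9=S, B9=E
#5 (d=10, q=3) -> B2->E, B1->F, B4->F, B6->E, B5->T, B9->E, B8->F; covered: B1=F, B2=E, B4=F, B5=T, B6=E, B8=F, B9=E
#6 (d=5, q=9) -> B2->S, B1->F, B4->T, B9->E, B8->T, B9->S, B8->F; covered: B1=F, B2=S, B4=T, B8=T, B8=F, B9=S, B9=E
#7 (d=12, q=5) -> B2->S, B1->F, B4->F, B6->E, B5->T, B9->E, B8->T, B9->E, B8->T, B9->S, B8->F; covered: B1=F, B2=S, B4=F, B5=T, B6=E, B8=T, B8=F, B9=S, B9=E
#8 (d=7, q=2) -> B2->E, B1->T, B3->F, B4->F, B6->S, B5->T, B9->E, B8->F; covered: B1=T, B2=E, B3=F, B4=F, B5=T, B6=S, B8=F, B9=E
#9 (d=7, q=3) -> B2->E, B1->T, B3->F, B4->F, B6->E, B5->T, B9->E, B8->F; covered: B1=T, B2=E, B3=F, B4=F, B5=T, B6=E, B8=F, B9=E
union over all inputs: B1=T, B1=F, B2=S, B2=E, B3=F, B4=T, B4=F, B5=T, B5=F, B6=S, B6=E, B7=F, B8=T, B8=F, B9=S, B9=E (16 outcomes)
no size-1 subset reaches all 16 outcomes (best union: 10/16)
no size-2 subset reaches all 16 outcomes (best union: 15/16)
size 3: inputs {1, 6, 8} cover all 16 outcomes, and no lexicographically smaller subset of this size does
Answer: 1, 6, 8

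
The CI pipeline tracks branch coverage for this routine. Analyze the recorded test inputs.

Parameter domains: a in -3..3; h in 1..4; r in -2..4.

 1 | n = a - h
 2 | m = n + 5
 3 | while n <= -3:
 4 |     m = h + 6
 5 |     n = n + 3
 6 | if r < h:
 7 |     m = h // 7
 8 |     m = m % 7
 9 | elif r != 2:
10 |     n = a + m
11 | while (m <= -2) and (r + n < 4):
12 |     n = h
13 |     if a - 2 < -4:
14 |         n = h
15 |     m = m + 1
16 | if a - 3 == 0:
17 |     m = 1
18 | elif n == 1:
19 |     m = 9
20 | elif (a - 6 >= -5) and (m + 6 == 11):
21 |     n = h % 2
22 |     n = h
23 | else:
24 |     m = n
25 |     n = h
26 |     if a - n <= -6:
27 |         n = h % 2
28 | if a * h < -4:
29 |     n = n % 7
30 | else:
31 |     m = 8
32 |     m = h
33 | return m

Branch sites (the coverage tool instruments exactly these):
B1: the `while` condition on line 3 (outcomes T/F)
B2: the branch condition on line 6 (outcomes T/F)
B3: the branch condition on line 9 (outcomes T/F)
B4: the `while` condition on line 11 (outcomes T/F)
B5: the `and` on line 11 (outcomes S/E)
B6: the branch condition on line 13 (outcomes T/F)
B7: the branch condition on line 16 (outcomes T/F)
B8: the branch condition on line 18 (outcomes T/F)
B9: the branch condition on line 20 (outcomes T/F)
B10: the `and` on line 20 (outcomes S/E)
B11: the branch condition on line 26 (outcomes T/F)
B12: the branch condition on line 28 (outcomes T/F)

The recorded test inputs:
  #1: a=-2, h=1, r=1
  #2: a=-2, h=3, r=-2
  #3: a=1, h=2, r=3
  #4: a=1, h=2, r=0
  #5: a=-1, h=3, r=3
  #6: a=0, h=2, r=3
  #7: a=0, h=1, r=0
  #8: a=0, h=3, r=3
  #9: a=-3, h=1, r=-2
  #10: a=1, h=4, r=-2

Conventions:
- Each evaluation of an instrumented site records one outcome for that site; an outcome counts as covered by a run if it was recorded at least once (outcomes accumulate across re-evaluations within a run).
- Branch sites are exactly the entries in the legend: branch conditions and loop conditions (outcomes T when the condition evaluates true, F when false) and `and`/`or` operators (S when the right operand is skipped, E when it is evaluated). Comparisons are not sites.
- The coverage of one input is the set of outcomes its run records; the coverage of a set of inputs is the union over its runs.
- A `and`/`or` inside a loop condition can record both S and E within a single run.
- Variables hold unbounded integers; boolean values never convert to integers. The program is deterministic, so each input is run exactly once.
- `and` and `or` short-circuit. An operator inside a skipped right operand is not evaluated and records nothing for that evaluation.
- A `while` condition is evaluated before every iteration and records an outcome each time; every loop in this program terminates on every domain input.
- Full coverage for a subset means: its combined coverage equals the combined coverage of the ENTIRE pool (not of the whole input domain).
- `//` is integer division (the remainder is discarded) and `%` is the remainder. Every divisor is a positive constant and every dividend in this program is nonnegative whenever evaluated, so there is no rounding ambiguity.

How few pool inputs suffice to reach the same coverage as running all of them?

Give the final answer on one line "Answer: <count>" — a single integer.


#1 (a=-2, h=1, r=1) -> covered: B1=T, B1=F, B2=F, B3=T, B4=F, B5=S, B7=F, B8=F, B9=F, B10=S, B11=F, B12=F
#2 (a=-2, h=3, r=-2) -> covered: B1=T, B1=F, B2=T, B4=F, B5=S, B7=F, B8=F, B9=F, B10=S, B11=F, B12=T
#3 (a=1, h=2, r=3) -> covered: B1=F, B2=F, B3=T, B4=F, B5=S, B7=F, B8=F, B9=F, B10=E, B11=F, B12=F
#4 (a=1, h=2, r=0) -> covered: B1=F, B2=T, B4=F, B5=S, B7=F, B8=F, B9=F, B10=E, B11=F, B12=F
#5 (a=-1, h=3, r=3) -> covered: B1=T, B1=F, B2=F, B3=T, B4=F, B5=S, B7=F, B8=F, B9=F, B10=S, B11=F, B12=F
#6 (a=0, h=2, r=3) -> covered: B1=F, B2=F, B3=T, B4=F, B5=S, B7=F, B8=F, B9=F, B10=S, B11=F, B12=F
#7 (a=0, h=1, r=0) -> covered: B1=F, B2=T, B4=F, B5=S, B7=F, B8=F, B9=F, B10=S, B11=F, B12=F
#8 (a=0, h=3, r=3) -> covered: B1=T, B1=F, B2=F, B3=T, B4=F, B5=S, B7=F, B8=F, B9=F, B10=S, B11=F, B12=F
#9 (a=-3, h=1, r=-2) -> covered: B1=T, B1=F, B2=T, B4=F, B5=S, B7=F, B8=F, B9=F, B10=S, B11=F, B12=F
#10 (a=1, h=4, r=-2) -> covered: B1=T, B1=F, B2=T, B4=F, B5=S, B7=F, B8=F, B9=F, B10=E, B11=F, B12=F
pool-wide coverage (15 outcomes): B1=T, B1=F, B2=T, B2=F, B3=T, B4=F, B5=S, B7=F, B8=F, B9=F, B10=S, B10=E, B11=F, B12=T, B12=F
every size-1 subset falls short of the 15 outcomes (best: 12/15)
at size 2, {2, 3} reaches all 15 outcomes; every lexicographically earlier size-2 subset fails
Answer: 2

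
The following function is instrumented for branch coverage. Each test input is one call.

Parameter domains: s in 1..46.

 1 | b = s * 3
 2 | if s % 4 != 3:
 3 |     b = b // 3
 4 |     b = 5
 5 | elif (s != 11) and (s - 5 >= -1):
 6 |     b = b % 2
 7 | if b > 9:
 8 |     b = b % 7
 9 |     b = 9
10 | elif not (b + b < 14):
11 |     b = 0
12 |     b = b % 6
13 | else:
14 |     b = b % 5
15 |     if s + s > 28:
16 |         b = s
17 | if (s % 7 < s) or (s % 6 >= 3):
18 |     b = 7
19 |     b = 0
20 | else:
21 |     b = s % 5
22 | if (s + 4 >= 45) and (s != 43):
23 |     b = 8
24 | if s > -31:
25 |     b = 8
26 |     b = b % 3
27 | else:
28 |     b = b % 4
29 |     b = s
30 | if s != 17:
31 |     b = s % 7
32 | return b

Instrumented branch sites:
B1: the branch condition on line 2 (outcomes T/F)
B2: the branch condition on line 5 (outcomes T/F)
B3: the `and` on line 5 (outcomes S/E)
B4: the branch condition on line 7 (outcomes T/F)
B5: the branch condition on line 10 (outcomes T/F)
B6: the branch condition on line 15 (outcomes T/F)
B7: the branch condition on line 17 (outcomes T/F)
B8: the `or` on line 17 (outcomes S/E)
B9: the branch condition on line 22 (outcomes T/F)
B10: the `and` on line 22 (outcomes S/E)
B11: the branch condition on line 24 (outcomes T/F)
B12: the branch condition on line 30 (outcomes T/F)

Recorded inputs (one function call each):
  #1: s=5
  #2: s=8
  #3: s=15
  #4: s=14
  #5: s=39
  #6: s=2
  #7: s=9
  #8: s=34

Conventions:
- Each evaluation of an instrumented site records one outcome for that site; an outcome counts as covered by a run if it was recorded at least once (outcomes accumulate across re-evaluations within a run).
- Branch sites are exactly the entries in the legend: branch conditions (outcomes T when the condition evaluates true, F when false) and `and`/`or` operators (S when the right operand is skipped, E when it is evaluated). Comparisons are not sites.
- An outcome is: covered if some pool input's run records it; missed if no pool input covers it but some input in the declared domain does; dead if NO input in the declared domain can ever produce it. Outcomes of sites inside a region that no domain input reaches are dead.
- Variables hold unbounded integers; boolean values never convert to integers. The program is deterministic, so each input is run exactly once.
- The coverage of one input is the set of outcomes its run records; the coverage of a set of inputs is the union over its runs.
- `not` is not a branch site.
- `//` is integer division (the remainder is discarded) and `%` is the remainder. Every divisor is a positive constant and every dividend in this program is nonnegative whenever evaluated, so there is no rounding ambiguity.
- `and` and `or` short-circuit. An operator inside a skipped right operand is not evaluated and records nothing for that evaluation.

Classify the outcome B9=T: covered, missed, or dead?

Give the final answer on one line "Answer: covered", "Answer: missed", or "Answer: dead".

no pool input records B9=T
but domain input (s=41) does record it -> reachable, so missed

Answer: missed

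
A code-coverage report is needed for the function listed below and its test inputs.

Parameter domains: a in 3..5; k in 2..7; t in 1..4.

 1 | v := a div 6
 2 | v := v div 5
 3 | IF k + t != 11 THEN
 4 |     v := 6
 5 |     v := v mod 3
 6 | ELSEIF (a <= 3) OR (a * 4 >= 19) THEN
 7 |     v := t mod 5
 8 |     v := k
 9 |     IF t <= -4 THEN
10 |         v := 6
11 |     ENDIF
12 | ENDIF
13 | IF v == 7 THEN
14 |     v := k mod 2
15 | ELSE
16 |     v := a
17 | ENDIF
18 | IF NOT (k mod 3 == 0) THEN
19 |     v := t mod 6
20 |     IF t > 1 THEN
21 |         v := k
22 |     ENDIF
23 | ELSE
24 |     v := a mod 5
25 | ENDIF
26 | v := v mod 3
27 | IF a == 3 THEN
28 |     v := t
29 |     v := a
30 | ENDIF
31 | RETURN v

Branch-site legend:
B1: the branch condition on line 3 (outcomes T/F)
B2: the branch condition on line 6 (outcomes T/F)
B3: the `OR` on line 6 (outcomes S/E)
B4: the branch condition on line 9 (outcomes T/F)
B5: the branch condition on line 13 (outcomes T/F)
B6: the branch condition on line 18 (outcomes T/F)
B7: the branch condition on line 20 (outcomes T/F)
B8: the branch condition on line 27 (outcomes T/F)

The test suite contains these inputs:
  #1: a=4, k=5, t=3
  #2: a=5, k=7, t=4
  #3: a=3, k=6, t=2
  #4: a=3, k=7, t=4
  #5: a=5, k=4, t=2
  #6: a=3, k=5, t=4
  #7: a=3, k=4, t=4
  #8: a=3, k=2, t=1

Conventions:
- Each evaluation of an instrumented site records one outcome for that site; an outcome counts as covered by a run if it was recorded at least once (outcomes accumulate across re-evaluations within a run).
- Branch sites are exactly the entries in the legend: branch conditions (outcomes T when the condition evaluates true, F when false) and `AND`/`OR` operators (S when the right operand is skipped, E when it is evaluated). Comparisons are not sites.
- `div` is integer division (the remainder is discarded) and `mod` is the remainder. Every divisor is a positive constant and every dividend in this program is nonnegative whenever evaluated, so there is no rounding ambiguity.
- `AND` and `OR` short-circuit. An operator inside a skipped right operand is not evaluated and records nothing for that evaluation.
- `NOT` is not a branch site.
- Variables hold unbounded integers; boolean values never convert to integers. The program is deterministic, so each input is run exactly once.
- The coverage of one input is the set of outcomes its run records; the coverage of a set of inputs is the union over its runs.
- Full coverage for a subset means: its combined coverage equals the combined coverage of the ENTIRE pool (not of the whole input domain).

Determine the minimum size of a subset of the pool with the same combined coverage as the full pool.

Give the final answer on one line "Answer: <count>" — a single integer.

input #1 (a=4, k=5, t=3): events B1->T, B5->F, B6->T, B7->T, B8->F; covers B1=T, B5=F, B6=T, B7=T, B8=F
input #2 (a=5, k=7, t=4): events B1->F, B3->E, B2->T, B4->F, B5->T, B6->T, B7->T, B8->F; covers B1=F, B2=T, B3=E, B4=F, B5=T, B6=T, B7=T, B8=F
input #3 (a=3, k=6, t=2): events B1->T, B5->F, B6->F, B8->T; covers B1=T, B5=F, B6=F, B8=T
input #4 (a=3, k=7, t=4): events B1->F, B3->S, B2->T, B4->F, B5->T, B6->T, B7->T, B8->T; covers B1=F, B2=T, B3=S, B4=F, B5=T, B6=T, B7=T, B8=T
input #5 (a=5, k=4, t=2): events B1->T, B5->F, B6->T, B7->T, B8->F; covers B1=T, B5=F, B6=T, B7=T, B8=F
input #6 (a=3, k=5, t=4): events B1->T, B5->F, B6->T, B7->T, B8->T; covers B1=T, B5=F, B6=T, B7=T, B8=T
input #7 (a=3, k=4, t=4): events B1->T, B5->F, B6->T, B7->T, B8->T; covers B1=T, B5=F, B6=T, B7=T, B8=T
input #8 (a=3, k=2, t=1): events B1->T, B5->F, B6->T, B7->F, B8->T; covers B1=T, B5=F, B6=T, B7=F, B8=T
the full pool covers 14 outcomes: B1=T, B1=F, B2=T, B3=S, B3=E, B4=F, B5=T, B5=F, B6=T, B6=F, B7=T, B7=F, B8=T, B8=F
every size-1 subset falls short of the 14 outcomes (best: 8/14)
every size-2 subset falls short of the 14 outcomes (best: 12/14)
every size-3 subset falls short of the 14 outcomes (best: 13/14)
at size 4, {2, 3, 4, 8} reaches all 14 outcomes; every lexicographically earlier size-4 subset fails

Answer: 4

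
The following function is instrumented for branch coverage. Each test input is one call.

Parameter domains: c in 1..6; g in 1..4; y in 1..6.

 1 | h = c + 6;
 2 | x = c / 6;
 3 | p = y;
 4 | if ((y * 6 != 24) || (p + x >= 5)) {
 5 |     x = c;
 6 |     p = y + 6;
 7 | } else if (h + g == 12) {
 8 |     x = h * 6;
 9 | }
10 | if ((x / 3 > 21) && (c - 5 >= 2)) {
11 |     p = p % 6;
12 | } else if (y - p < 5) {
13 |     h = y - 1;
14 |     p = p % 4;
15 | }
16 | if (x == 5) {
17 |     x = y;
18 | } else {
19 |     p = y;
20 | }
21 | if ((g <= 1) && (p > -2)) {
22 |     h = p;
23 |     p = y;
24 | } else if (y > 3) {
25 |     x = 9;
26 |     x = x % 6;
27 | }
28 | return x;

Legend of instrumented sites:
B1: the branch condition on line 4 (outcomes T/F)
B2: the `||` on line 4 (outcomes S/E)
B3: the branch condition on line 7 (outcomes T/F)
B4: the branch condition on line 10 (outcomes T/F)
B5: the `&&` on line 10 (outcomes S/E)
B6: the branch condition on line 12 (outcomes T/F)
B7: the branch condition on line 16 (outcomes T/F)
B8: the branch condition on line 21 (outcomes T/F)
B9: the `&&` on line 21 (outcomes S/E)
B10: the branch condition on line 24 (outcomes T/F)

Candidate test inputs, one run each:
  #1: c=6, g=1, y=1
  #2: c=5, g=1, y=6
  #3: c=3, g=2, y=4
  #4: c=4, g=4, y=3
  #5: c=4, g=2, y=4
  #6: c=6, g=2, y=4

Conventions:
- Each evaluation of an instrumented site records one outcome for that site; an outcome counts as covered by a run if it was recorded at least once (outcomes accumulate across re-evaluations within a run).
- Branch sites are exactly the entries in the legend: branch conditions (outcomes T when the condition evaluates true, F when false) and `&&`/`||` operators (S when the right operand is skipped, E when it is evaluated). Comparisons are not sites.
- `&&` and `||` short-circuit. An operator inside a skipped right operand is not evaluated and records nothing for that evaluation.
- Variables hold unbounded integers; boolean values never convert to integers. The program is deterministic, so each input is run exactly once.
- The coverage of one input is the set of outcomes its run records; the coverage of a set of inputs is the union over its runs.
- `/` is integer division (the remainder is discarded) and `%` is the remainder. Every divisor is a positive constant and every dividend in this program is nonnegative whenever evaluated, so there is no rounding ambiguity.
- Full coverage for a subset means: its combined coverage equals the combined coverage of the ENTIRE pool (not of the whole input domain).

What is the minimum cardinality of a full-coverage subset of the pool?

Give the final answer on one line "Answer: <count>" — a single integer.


test 1 (c=6, g=1, y=1) hits B1=T, B2=S, B4=F, B5=S, B6=T, B7=F, B8=T, B9=E
test 2 (c=5, g=1, y=6) hits B1=T, B2=S, B4=F, B5=S, B6=T, B7=T, B8=T, B9=E
test 3 (c=3, g=2, y=4) hits B1=F, B2=E, B3=F, B4=F, B5=S, B6=T, B7=F, B8=F, B9=S, B10=T
test 4 (c=4, g=4, y=3) hits B1=T, B2=S, B4=F, B5=S, B6=T, B7=F, B8=F, B9=S, B10=F
test 5 (c=4, g=2, y=4) hits B1=F, B2=E, B3=T, B4=F, B5=S, B6=T, B7=F, B8=F, B9=S, B10=T
test 6 (c=6, g=2, y=4) hits B1=T, B2=E, B4=F, B5=S, B6=T, B7=F, B8=F, B9=S, B10=T
union over all inputs: B1=T, B1=F, B2=S, B2=E, B3=T, B3=F, B4=F, B5=S, B6=T, B7=T, B7=F, B8=T, B8=F, B9=S, B9=E, B10=T, B10=F (17 outcomes)
every size-1 subset falls short of the 17 outcomes (best: 10/17)
every size-2 subset falls short of the 17 outcomes (best: 15/17)
every size-3 subset falls short of the 17 outcomes (best: 16/17)
size 4: inputs {2, 3, 4, 5} cover all 17 outcomes, and no lexicographically smaller subset of this size does
Answer: 4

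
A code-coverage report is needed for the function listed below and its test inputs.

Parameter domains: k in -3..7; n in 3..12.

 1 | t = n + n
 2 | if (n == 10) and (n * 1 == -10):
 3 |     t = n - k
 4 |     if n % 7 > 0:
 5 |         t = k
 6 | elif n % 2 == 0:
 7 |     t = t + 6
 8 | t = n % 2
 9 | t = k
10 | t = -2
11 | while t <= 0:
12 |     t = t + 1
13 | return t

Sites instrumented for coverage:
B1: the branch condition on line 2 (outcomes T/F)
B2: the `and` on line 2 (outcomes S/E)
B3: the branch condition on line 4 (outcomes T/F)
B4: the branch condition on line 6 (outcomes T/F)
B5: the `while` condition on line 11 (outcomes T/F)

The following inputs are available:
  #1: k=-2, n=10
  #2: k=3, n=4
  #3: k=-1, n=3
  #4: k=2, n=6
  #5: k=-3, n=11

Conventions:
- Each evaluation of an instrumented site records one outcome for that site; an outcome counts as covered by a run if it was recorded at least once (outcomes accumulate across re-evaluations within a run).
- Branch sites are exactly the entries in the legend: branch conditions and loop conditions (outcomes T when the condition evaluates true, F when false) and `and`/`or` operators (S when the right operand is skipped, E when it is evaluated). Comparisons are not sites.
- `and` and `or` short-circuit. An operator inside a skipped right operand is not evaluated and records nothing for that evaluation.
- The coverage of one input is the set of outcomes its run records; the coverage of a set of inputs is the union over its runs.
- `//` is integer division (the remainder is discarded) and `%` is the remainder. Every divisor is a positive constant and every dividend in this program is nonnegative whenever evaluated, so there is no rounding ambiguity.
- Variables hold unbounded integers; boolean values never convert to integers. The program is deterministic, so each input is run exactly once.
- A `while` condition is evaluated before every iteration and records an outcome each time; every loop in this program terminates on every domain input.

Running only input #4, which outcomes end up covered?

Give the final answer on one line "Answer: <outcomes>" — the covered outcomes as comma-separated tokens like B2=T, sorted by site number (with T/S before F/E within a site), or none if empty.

Running input #4 (k=2, n=6), event by event:
  B2->S, B1->F, B4->T, B5->T, B5->T, B5->T, B5->F
collecting distinct outcomes: B1=F, B2=S, B4=T, B5=T, B5=F

Answer: B1=F, B2=S, B4=T, B5=T, B5=F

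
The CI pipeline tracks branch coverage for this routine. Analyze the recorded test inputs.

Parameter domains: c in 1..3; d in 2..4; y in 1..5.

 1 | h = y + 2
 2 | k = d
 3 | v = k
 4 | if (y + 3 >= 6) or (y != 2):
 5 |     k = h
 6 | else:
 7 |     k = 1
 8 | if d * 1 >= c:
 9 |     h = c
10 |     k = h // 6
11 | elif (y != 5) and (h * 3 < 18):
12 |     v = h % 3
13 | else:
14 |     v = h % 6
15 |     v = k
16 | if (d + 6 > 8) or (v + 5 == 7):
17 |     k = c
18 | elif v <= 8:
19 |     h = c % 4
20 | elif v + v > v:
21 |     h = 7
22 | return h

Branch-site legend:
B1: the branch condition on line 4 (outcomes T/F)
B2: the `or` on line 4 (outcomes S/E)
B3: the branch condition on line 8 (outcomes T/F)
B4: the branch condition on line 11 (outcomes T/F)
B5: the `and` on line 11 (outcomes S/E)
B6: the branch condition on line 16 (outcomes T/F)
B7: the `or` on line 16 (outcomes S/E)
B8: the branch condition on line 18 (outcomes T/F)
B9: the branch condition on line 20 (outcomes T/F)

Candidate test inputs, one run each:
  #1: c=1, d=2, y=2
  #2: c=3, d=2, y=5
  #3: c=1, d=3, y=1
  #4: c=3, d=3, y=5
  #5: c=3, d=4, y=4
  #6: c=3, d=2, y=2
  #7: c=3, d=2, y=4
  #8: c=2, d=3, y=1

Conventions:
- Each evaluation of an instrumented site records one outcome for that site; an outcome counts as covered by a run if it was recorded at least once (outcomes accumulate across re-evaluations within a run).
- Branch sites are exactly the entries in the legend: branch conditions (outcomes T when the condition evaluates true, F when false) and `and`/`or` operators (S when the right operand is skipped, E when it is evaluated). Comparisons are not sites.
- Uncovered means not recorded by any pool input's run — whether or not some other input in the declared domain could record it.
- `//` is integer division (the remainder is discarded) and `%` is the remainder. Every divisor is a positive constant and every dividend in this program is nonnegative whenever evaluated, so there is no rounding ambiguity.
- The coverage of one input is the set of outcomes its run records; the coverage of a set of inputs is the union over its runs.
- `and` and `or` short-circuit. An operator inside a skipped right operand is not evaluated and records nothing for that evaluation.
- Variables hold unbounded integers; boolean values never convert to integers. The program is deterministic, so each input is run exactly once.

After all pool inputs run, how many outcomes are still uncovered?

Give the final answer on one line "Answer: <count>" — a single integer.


#1 (c=1, d=2, y=2) -> B2->E, B1->F, B3->T, B7->E, B6->T; covered: B1=F, B2=E, B3=T, B6=T, B7=E
#2 (c=3, d=2, y=5) -> B2->S, B1->T, B3->F, B5->S, B4->F, B7->E, B6->F, B8->T; covered: B1=T, B2=S, B3=F, B4=F, B5=S, B6=F, B7=E, B8=T
#3 (c=1, d=3, y=1) -> B2->E, B1->T, B3->T, B7->S, B6->T; covered: B1=T, B2=E, B3=T, B6=T, B7=S
#4 (c=3, d=3, y=5) -> B2->S, B1->T, B3->T, B7->S, B6->T; covered: B1=T, B2=S, B3=T, B6=T, B7=S
#5 (c=3, d=4, y=4) -> B2->S, B1->T, B3->T, B7->S, B6->T; covered: B1=T, B2=S, B3=T, B6=T, B7=S
#6 (c=3, d=2, y=2) -> B2->E, B1->F, B3->F, B5->E, B4->T, B7->E, B6->F, B8->T; covered: B1=F, B2=E, B3=F, B4=T, B5=E, B6=F, B7=E, B8=T
#7 (c=3, d=2, y=4) -> B2->S, B1->T, B3->F, B5->E, B4->F, B7->E, B6->F, B8->T; covered: B1=T, B2=S, B3=F, B4=F, B5=E, B6=F, B7=E, B8=T
#8 (c=2, d=3, y=1) -> B2->E, B1->T, B3->T, B7->S, B6->T; covered: B1=T, B2=E, B3=T, B6=T, B7=S
union over the pool: B1=T, B1=F, B2=S, B2=E, B3=T, B3=F, B4=T, B4=F, B5=S, B5=E, B6=T, B6=F, B7=S, B7=E, B8=T
uncovered (3 of 18): B8=F, B9=T, B9=F
Answer: 3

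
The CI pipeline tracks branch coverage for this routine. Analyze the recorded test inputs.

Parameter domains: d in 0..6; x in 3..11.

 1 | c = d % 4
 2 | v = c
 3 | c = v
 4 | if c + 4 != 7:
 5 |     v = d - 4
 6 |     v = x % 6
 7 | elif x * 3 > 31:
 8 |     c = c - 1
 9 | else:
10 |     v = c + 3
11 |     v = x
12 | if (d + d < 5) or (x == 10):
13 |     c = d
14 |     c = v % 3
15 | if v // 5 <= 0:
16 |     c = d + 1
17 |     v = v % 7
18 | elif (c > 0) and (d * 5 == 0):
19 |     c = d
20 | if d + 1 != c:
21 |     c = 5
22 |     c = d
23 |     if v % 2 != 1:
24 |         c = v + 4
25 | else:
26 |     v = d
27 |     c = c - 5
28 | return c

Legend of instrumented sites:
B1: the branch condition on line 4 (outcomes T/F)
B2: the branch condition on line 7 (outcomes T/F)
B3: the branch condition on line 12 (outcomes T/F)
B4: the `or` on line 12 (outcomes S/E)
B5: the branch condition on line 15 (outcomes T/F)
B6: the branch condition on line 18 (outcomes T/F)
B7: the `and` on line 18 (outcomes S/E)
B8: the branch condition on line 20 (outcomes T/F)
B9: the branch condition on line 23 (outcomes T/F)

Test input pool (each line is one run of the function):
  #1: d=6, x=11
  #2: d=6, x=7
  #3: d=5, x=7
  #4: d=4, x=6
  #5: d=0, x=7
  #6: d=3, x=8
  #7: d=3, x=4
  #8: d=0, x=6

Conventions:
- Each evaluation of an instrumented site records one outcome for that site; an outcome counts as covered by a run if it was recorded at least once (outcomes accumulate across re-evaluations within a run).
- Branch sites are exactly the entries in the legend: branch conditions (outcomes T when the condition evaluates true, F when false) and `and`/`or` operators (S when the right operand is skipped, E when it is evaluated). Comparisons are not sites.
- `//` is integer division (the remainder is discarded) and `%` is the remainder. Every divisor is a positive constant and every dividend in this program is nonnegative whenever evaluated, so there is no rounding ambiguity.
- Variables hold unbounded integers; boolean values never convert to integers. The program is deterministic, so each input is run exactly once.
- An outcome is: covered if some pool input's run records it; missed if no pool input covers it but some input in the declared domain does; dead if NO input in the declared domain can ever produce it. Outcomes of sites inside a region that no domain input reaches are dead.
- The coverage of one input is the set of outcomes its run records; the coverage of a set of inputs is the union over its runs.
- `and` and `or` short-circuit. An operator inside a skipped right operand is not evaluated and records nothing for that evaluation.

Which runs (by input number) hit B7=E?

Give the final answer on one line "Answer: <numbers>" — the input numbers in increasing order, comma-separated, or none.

input #1 (d=6, x=11): covers B7=E
input #2 (d=6, x=7): misses B7=E
input #3 (d=5, x=7): misses B7=E
input #4 (d=4, x=6): misses B7=E
input #5 (d=0, x=7): misses B7=E
input #6 (d=3, x=8): covers B7=E
input #7 (d=3, x=4): misses B7=E
input #8 (d=0, x=6): misses B7=E

Answer: 1, 6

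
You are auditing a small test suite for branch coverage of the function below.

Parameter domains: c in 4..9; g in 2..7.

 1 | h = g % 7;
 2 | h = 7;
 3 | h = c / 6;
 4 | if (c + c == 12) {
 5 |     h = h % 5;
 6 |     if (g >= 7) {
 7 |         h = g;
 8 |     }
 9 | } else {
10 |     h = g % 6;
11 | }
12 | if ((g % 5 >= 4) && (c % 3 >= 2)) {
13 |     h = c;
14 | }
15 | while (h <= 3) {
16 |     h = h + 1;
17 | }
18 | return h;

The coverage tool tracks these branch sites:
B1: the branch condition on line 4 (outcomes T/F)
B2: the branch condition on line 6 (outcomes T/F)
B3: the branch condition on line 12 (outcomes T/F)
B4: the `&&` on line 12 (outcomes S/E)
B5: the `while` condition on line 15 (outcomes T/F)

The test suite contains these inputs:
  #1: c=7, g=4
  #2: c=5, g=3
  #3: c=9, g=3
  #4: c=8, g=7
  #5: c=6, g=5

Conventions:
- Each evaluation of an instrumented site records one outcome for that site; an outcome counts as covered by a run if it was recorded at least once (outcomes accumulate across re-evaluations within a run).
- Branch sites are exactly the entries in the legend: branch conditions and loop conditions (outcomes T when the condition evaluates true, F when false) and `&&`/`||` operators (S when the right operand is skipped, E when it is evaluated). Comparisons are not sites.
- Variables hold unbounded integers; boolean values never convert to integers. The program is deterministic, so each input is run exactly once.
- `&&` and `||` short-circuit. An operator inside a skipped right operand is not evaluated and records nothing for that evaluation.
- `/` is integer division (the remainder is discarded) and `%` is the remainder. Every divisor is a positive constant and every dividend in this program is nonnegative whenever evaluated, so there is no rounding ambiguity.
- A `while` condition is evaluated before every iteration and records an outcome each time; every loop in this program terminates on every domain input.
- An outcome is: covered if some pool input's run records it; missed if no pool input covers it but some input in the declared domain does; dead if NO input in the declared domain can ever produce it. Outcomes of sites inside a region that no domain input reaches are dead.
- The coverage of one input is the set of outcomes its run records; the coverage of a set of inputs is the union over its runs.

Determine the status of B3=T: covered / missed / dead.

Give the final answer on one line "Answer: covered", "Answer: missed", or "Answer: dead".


no pool input records B3=T
but domain input (c=5, g=4) does record it -> reachable, so missed
Answer: missed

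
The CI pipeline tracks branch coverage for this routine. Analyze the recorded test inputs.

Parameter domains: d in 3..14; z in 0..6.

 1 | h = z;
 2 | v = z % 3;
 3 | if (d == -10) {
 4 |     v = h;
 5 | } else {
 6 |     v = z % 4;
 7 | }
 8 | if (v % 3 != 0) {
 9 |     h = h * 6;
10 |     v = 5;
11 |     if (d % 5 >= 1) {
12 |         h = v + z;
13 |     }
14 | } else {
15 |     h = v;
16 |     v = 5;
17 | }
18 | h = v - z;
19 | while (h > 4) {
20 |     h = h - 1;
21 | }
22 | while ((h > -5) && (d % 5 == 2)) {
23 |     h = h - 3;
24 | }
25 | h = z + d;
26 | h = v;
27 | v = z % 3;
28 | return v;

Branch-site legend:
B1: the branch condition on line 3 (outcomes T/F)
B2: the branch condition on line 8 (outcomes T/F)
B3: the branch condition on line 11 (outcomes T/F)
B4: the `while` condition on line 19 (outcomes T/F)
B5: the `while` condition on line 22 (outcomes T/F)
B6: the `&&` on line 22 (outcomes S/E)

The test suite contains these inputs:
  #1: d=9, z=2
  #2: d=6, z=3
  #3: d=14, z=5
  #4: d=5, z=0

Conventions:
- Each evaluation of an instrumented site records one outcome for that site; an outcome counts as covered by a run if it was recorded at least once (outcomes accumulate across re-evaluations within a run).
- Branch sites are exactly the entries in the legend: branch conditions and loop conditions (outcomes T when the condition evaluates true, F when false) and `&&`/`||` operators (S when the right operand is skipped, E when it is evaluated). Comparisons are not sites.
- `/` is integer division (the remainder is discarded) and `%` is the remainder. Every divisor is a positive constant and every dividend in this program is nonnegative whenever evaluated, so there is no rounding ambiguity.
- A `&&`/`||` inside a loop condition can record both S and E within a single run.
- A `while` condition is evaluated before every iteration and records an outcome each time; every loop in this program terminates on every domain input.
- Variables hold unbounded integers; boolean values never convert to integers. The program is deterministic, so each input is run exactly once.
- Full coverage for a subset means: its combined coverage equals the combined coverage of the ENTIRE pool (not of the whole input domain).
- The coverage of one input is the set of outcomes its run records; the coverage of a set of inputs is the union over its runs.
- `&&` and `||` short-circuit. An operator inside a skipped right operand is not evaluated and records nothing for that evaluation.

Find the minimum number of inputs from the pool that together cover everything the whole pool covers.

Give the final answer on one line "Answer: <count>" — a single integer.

run #1 (d=9, z=2) runs B1->F, B2->T, B3->T, B4->F, B6->E, B5->F; records B1=F, B2=T, B3=T, B4=F, B5=F, B6=E
run #2 (d=6, z=3) runs B1->F, B2->F, B4->F, B6->E, B5->F; records B1=F, B2=F, B4=F, B5=F, B6=E
run #3 (d=14, z=5) runs B1->F, B2->T, B3->T, B4->F, B6->E, B5->F; records B1=F, B2=T, B3=T, B4=F, B5=F, B6=E
run #4 (d=5, z=0) runs B1->F, B2->F, B4->T, B4->F, B6->E, B5->F; records B1=F, B2=F, B4=T, B4=F, B5=F, B6=E
pool-wide coverage (8 outcomes): B1=F, B2=T, B2=F, B3=T, B4=T, B4=F, B5=F, B6=E
every size-1 subset falls short of the 8 outcomes (best: 6/8)
the canonical winner is {1, 4}: size 2, full 8-outcome coverage, earliest index list among size-2 covers

Answer: 2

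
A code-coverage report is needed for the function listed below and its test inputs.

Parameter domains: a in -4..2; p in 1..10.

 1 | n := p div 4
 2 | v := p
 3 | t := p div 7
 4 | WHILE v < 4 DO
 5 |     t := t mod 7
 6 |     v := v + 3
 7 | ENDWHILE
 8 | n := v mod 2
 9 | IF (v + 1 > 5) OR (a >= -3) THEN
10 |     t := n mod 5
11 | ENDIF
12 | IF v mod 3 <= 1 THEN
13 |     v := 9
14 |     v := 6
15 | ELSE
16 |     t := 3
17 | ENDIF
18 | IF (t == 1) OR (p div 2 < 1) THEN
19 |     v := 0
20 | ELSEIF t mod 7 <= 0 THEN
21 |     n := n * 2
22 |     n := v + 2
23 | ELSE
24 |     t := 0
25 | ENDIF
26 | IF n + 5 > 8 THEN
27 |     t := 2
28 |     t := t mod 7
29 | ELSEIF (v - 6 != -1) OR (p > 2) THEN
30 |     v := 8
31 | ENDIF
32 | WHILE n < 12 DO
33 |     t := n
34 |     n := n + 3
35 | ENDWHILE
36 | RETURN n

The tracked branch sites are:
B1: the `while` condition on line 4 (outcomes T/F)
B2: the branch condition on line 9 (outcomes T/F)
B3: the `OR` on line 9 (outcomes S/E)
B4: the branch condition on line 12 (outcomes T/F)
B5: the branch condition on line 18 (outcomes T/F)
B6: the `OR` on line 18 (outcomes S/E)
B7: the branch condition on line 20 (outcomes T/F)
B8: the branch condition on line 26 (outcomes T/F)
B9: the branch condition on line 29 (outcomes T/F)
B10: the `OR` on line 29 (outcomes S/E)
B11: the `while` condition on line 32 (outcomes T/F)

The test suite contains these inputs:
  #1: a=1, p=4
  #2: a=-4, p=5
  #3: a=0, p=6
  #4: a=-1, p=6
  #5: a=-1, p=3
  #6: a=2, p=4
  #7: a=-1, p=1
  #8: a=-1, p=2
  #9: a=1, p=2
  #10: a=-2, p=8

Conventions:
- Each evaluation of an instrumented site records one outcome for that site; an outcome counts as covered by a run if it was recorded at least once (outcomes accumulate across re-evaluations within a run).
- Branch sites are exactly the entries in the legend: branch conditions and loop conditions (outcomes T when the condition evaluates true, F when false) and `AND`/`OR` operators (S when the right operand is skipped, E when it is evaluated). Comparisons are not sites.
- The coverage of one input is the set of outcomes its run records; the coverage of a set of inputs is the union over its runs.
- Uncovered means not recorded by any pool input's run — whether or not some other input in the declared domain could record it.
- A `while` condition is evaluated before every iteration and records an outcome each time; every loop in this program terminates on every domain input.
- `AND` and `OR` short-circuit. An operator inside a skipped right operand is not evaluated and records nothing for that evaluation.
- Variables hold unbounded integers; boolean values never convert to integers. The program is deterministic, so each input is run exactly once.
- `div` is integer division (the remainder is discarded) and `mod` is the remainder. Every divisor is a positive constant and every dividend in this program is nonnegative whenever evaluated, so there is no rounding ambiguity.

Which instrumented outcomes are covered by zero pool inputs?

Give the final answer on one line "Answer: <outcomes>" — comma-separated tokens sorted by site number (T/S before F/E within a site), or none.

run #1 (a=1, p=4) runs B1->F, B3->E, B2->T, B4->T, B6->E, B5->F, B7->T, B8->T, B11->T, B11->T, B11->F; records B1=F, B2=T, B3=E, B4=T, B5=F, B6=E, B7=T, B8=T, B11=T, B11=F
run #2 (a=-4, p=5) runs B1->F, B3->S, B2->T, B4->F, B6->E, B5->F, B7->F, B8->F, B10->E, B9->T, B11->T, B11->T, B11->T, B11->T, ...; records B1=F, B2=T, B3=S, B4=F, B5=F, B6=E, B7=F, B8=F, B9=T, B10=E, B11=T, B11=F
run #3 (a=0, p=6) runs B1->F, B3->S, B2->T, B4->T, B6->E, B5->F, B7->T, B8->T, B11->T, B11->T, B11->F; records B1=F, B2=T, B3=S, B4=T, B5=F, B6=E, B7=T, B8=T, B11=T, B11=F
run #4 (a=-1, p=6) runs B1->F, B3->S, B2->T, B4->T, B6->E, B5->F, B7->T, B8->T, B11->T, B11->T, B11->F; records B1=F, B2=T, B3=S, B4=T, B5=F, B6=E, B7=T, B8=T, B11=T, B11=F
run #5 (a=-1, p=3) runs B1->T, B1->F, B3->S, B2->T, B4->T, B6->E, B5->F, B7->T, B8->T, B11->T, B11->T, B11->F; records B1=T, B1=F, B2=T, B3=S, B4=T, B5=F, B6=E, B7=T, B8=T, B11=T, B11=F
run #6 (a=2, p=4) runs B1->F, B3->E, B2->T, B4->T, B6->E, B5->F, B7->T, B8->T, B11->T, B11->T, B11->F; records B1=F, B2=T, B3=E, B4=T, B5=F, B6=E, B7=T, B8=T, B11=T, B11=F
run #7 (a=-1, p=1) runs B1->T, B1->F, B3->E, B2->T, B4->T, B6->E, B5->T, B8->F, B10->S, B9->T, B11->T, B11->T, B11->T, B11->T, ...; records B1=T, B1=F, B2=T, B3=E, B4=T, B5=T, B6=E, B8=F, B9=T, B10=S, B11=T, B11=F
run #8 (a=-1, p=2) runs B1->T, B1->F, B3->S, B2->T, B4->F, B6->E, B5->F, B7->F, B8->F, B10->E, B9->F, B11->T, B11->T, B11->T, ...; records B1=T, B1=F, B2=T, B3=S, B4=F, B5=F, B6=E, B7=F, B8=F, B9=F, B10=E, B11=T, B11=F
run #9 (a=1, p=2) runs B1->T, B1->F, B3->S, B2->T, B4->F, B6->E, B5->F, B7->F, B8->F, B10->E, B9->F, B11->T, B11->T, B11->T, ...; records B1=T, B1=F, B2=T, B3=S, B4=F, B5=F, B6=E, B7=F, B8=F, B9=F, B10=E, B11=T, B11=F
run #10 (a=-2, p=8) runs B1->F, B3->S, B2->T, B4->F, B6->E, B5->F, B7->F, B8->F, B10->S, B9->T, B11->T, B11->T, B11->T, B11->T, ...; records B1=F, B2=T, B3=S, B4=F, B5=F, B6=E, B7=F, B8=F, B9=T, B10=S, B11=T, B11=F
union over the pool: B1=T, B1=F, B2=T, B3=S, B3=E, B4=T, B4=F, B5=T, B5=F, B6=E, B7=T, B7=F, B8=T, B8=F, B9=T, B9=F, B10=S, B10=E, B11=T, B11=F
uncovered (2 of 22): B2=F, B6=S

Answer: B2=F, B6=S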